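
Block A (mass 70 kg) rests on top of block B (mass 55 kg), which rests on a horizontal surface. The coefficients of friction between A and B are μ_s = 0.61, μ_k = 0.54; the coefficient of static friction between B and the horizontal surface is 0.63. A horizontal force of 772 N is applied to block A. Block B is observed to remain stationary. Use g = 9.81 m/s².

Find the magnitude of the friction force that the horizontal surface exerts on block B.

f ≈ 371 N

Between the blocks, N₁ = m_A g = 686.7 N.
So the A–B interface can sustain at most μ_s N₁ = 418.9 N of static friction.
P = 772 N exceeds that limit, so A slips over B and the interface friction becomes kinetic: f₁ = μ_k N₁ = 0.54×686.7 = 371 N.
B experiences an equal 371 N forward from A (third law). B is in equilibrium, so the floor supplies f₂ = 371 N of static friction (limit μ_s(m_A+m_B)g = 772.5 N, not exceeded).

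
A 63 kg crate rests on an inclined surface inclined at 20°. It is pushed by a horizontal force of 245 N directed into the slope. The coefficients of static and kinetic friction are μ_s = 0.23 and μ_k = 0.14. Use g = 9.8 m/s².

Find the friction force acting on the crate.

f ≈ 19.1 N (down the incline)

Resolve perpendicular to the incline: N = m g cos θ + P sin θ = 63×9.8×cos 20° + 245×sin 20° = 664 N.
Parallel to the incline: P cos θ − m g sin θ = 230.2 − 211.2 = 19.06 N; the friction needed to balance this is 19.06 N acting down the slope.
Maximum static friction: μ_s N = 0.23 × 664 = 152.7 N.
|f_req| = 19.06 ≤ 152.7 N → the crate is in equilibrium; friction equals the required value.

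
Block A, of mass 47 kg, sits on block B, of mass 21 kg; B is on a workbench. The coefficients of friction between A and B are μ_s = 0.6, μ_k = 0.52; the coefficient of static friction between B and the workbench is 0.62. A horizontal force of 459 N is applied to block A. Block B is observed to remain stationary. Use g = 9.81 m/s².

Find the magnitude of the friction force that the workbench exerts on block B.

f ≈ 240 N

Normal force at the A–B interface: N₁ = m_A g = 461.1 N.
Maximum static friction on A from B: μ_s N₁ = 0.6×461.1 = 276.6 N.
P = 459 N exceeds that limit, so A slips over B and the interface friction becomes kinetic: f₁ = μ_k N₁ = 0.52×461.1 = 240 N.
B experiences an equal 240 N forward from A (third law). B is in equilibrium, so the floor supplies f₂ = 240 N of static friction (limit μ_s(m_A+m_B)g = 413.6 N, not exceeded).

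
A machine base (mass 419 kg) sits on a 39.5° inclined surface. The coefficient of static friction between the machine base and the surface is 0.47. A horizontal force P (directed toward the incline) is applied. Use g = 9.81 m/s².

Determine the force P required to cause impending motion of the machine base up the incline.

At impending motion up the slope, friction acts down-slope at its limit: f = μ_s N.
Perpendicular to the incline: N = m g cos θ + P sin θ.
Along the incline: P cos θ = m g sin θ + μ_s N = m g sin θ + μ_s (m g cos θ + P sin θ).
Solving, P (cos θ − μ_s sin θ) = m g (sin θ + μ_s cos θ), so P = 419×9.81×(sin 39.5° + 0.47 cos 39.5°)/(cos 39.5° − 0.47 sin 39.5°) = 4110×0.9987/0.4727 = 8690 N.

P ≈ 8690 N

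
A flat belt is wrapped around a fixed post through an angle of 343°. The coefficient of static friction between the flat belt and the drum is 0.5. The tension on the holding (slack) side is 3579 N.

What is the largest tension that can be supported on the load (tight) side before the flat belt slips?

At impending slip the capstan equation gives T₂/T₁ = e^{μβ} with β in radians.
β = 343° × π/180 = 5.986 rad.
e^{μβ} = e^{0.5×5.986} = 19.95.
T₂ = T₁ · e^{μβ} = 3579 × 19.95 = 71400 N.

T_max ≈ 71400 N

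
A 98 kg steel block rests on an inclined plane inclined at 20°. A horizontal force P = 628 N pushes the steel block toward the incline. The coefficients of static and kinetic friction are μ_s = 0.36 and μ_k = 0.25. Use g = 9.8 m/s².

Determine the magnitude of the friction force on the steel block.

f ≈ 262 N (down the incline)

The horizontal push has a component P sin θ into the surface, so N = m g cos θ + P sin θ = 902.5 + 214.8 = 1117 N.
Along the incline, the net driving force (taking up-slope positive) is P cos θ − m g sin θ = 590.1 − 328.5 = 261.7 N, so equilibrium requires friction f = -261.7 N (down-slope).
Maximum static friction: μ_s N = 0.36 × 1117 = 402.2 N.
Since 261.7 N is within the 402.2 N limit, the steel block stays put and friction is exactly 262 N.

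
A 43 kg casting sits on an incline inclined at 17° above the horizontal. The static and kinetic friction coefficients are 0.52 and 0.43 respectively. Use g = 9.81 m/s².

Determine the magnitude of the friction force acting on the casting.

f ≈ 123 N (up the incline)

The normal reaction is N = m g cos θ = 403.4 N.
Along the slope the weight component is m g sin θ = 123.3 N; friction must supply exactly this, acting up-slope.
Maximum static friction available: μ_s N = 0.52 × 403.4 = 209.8 N.
Since |123.3| ≤ 209.8 N, the casting remains in static equilibrium and friction takes exactly the required value.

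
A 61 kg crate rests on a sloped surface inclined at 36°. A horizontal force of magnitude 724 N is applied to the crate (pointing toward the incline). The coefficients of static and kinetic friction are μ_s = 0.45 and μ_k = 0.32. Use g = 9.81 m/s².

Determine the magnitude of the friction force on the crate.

f ≈ 234 N (down the incline)

Normal direction: N = m g cos θ + P sin θ = 909.7 N.
Along the incline, the net driving force (taking up-slope positive) is P cos θ − m g sin θ = 585.7 − 351.7 = 234 N, so equilibrium requires friction f = -234 N (down-slope).
The limit of static friction is μ_s N = 409.4 N.
|f_req| = 234 ≤ 409.4 N → the crate is in equilibrium; friction equals the required value.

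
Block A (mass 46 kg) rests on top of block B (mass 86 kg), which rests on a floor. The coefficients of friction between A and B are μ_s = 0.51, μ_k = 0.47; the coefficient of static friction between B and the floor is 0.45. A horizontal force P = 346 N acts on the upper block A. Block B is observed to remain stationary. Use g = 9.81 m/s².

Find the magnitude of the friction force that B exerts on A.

f ≈ 212 N

The normal force B exerts on A is simply A's weight, N₁ = 451.3 N.
Maximum static friction on A from B: μ_s N₁ = 0.51×451.3 = 230.1 N.
Since P = 346 N > 230.1 N, A slides on B; the A–B friction is kinetic: f₁ = μ_k N₁ = 0.47×451.3 = 212 N.
By Newton's third law B feels 212 N forward from A. With B stationary, the floor's static friction on B balances it: f₂ = 212 N (well within μ_s(m_A+m_B)g = 582.7 N).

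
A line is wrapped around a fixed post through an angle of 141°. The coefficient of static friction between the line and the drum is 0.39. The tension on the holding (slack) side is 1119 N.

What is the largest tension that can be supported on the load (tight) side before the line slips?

T_max ≈ 2920 N

At impending slip the capstan equation gives T₂/T₁ = e^{μβ} with β in radians.
β = 141° × π/180 = 2.461 rad.
e^{μβ} = e^{0.39×2.461} = 2.611.
T₂ = T₁ · e^{μβ} = 1119 × 2.611 = 2920 N.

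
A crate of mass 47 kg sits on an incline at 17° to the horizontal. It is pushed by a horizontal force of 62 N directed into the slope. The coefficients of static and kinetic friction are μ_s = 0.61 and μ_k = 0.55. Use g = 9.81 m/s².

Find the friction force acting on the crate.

f ≈ 75.5 N (up the incline)

Resolve perpendicular to the incline: N = m g cos θ + P sin θ = 47×9.81×cos 17° + 62×sin 17° = 459.1 N.
Parallel to the incline: P cos θ − m g sin θ = 59.29 − 134.8 = -75.51 N; the friction needed to balance this is 75.51 N acting up the slope.
Maximum static friction: μ_s N = 0.61 × 459.1 = 280 N.
Since 75.51 N is within the 280 N limit, the crate stays put and friction is exactly 75.5 N.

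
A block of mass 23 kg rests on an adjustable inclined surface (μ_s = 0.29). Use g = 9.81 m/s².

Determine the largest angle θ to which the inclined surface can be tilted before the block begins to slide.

At the slip threshold, m g sin θ = μ_s · m g cos θ, so tan θ = μ_s.
θ_max = arctan(0.29) = 16.2°.

θ_max ≈ 16.2°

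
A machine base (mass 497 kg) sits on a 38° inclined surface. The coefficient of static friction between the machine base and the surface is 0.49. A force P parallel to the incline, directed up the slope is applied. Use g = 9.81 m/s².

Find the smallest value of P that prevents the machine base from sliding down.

P_min ≈ 1120 N

The machine base tends to slide down (tan θ > μ_s), so at the point of impending slip friction acts up-slope at its limit: f = μ_s N.
P is parallel to the surface, so N = m g cos θ = 3840 N.
Along the incline: P + μ_s N = m g sin θ, so P = 3000 − 0.49×3840 = 1120 N.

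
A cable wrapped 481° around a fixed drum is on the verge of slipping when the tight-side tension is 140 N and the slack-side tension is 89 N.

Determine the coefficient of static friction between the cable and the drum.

μ ≈ 0.054

T₂/T₁ = e^{μβ} → μ = ln(T₂/T₁)/β.
β = 481° = 8.395 rad.
μ = ln(140/89)/8.395 = ln(1.573)/8.395 = 0.054.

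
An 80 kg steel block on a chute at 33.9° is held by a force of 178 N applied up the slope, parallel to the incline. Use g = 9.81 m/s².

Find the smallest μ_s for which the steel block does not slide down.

N = m g cos θ = 651.4 N.
Friction must make up the shortfall along the incline: f = m g sin θ − P = 437.7 − 178 = 259.7 N.
At the threshold f = μ_s N, so μ_s,min = 259.7/651.4 = 0.399.

μ_s,min ≈ 0.399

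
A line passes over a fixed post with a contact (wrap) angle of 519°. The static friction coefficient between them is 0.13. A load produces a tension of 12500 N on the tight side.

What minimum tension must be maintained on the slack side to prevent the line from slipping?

Capstan equation at impending slip: T_tight/T_slack = e^{μβ}.
β = 519° = 9.058 rad; e^{μβ} = e^{0.13×9.058} = 3.246.
T_slack = T_tight / e^{μβ} = 12500 / 3.246 = 3850 N.

T_min ≈ 3850 N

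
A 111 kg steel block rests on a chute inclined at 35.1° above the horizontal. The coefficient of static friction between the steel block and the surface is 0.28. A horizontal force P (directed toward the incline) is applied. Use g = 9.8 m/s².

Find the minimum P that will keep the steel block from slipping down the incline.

P_min ≈ 384 N

The steel block tends to slide down (tan θ > μ_s), so at the point of impending slip friction acts up-slope at its limit: f = μ_s N.
Perpendicular to the incline: N = m g cos θ + P sin θ.
Along the incline: P cos θ + μ_s N = m g sin θ, i.e. P cos θ + μ_s (m g cos θ + P sin θ) = m g sin θ.
Solving, P (cos θ + μ_s sin θ) = m g (sin θ − μ_s cos θ), so P = 1090×0.3459/0.9792 = 384 N.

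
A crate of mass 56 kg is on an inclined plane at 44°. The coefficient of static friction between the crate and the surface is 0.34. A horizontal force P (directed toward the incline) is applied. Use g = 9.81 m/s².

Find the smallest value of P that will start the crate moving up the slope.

P ≈ 1070 N

At impending motion up the slope, friction acts down-slope at its limit: f = μ_s N.
Perpendicular to the incline: N = m g cos θ + P sin θ.
Along the incline: P cos θ = m g sin θ + μ_s N = m g sin θ + μ_s (m g cos θ + P sin θ).
Solving, P (cos θ − μ_s sin θ) = m g (sin θ + μ_s cos θ), so P = 56×9.81×(sin 44° + 0.34 cos 44°)/(cos 44° − 0.34 sin 44°) = 549×0.9392/0.4832 = 1070 N.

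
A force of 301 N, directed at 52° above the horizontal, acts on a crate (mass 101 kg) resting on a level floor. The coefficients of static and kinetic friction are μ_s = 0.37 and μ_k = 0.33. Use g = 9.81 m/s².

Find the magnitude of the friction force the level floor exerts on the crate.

f ≈ 185 N

The vertical component of P reduces the normal force: N = m g − P sin α = 990.8 − 237.2 = 753.6 N.
For equilibrium, f = P cos α = 301×cos 52° = 185.3 N.
μ_s N = 0.37 × 753.6 = 278.8 N.
Since 185.3 N does not exceed the limit, the crate stays at rest and f = 185 N.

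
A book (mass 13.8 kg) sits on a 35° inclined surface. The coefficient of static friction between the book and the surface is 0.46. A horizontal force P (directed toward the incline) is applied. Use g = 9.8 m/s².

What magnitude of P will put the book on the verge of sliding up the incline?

P ≈ 231 N

At impending motion up the slope, friction acts down-slope at its limit: f = μ_s N.
Perpendicular to the incline: N = m g cos θ + P sin θ.
Along the incline: P cos θ = m g sin θ + μ_s N = m g sin θ + μ_s (m g cos θ + P sin θ).
Solving, P (cos θ − μ_s sin θ) = m g (sin θ + μ_s cos θ), so P = 13.8×9.8×(sin 35° + 0.46 cos 35°)/(cos 35° − 0.46 sin 35°) = 135×0.9504/0.5553 = 231 N.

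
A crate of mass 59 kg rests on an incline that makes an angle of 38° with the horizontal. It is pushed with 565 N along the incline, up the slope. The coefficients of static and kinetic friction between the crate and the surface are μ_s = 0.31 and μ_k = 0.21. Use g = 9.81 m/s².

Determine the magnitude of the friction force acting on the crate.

The normal reaction is N = m g cos θ = 456.1 N.
For equilibrium along the incline the friction force must supply f = m g sin θ − P = 356.3 − 565 = -208.7 N (positive meaning up-slope).
The static-friction ceiling is μ_s N = 0.31 × 456.1 = 141.4 N.
Since |-208.7| > 141.4 N, static friction cannot hold it; the crate slides up the incline and kinetic friction applies: f = μ_k N = 0.21 × 456.1 = 95.8 N.

f ≈ 95.8 N (down the incline)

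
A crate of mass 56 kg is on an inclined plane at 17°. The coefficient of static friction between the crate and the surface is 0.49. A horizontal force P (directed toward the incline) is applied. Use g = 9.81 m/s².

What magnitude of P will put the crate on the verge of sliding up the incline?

At impending motion up the slope, friction acts down-slope at its limit: f = μ_s N.
Perpendicular to the incline: N = m g cos θ + P sin θ.
Along the incline: P cos θ = m g sin θ + μ_s N = m g sin θ + μ_s (m g cos θ + P sin θ).
Solving, P (cos θ − μ_s sin θ) = m g (sin θ + μ_s cos θ), so P = 56×9.81×(sin 17° + 0.49 cos 17°)/(cos 17° − 0.49 sin 17°) = 549×0.761/0.813 = 514 N.

P ≈ 514 N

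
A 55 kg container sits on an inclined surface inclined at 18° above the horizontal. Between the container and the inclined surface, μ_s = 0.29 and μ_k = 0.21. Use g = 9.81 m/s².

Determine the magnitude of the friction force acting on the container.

The normal reaction is N = m g cos θ = 513.1 N.
For equilibrium along the incline, friction must balance the weight component: f = m g sin θ = 166.7 N up the slope.
Static friction can supply at most μ_s N = 148.8 N.
|166.7| exceeds 148.8 N, so the container slips down-slope; friction is kinetic, f = μ_k N = 0.21×513.1 = 108 N.

f ≈ 108 N (up the incline)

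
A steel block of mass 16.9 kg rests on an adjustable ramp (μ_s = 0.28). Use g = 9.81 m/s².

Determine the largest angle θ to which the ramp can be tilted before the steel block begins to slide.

θ_max ≈ 15.6°

At the slip threshold, m g sin θ = μ_s · m g cos θ, so tan θ = μ_s.
θ_max = arctan(0.28) = 15.6°.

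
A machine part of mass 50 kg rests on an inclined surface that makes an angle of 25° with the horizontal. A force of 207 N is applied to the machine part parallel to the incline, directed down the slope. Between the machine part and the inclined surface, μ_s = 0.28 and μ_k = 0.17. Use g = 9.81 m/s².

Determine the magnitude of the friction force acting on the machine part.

f ≈ 75.6 N (up the incline)

Perpendicular to the surface, N = m g cos θ = 50·9.81·cos 25° = 444.5 N.
The friction needed for equilibrium is m g sin θ + P = 207.3 + 207 = 414.3 N, measured positive up-slope.
Maximum static friction available: μ_s N = 0.28 × 444.5 = 124.5 N.
|414.3| exceeds 124.5 N, so the machine part slips down-slope; friction is kinetic, f = μ_k N = 0.17×444.5 = 75.6 N.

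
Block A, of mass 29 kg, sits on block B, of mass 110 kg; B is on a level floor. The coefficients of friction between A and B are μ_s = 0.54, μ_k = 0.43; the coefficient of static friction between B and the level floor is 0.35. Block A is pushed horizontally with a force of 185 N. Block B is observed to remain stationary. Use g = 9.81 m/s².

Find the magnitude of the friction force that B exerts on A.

f ≈ 122 N

Between the blocks, N₁ = m_A g = 284.5 N.
Maximum static friction on A from B: μ_s N₁ = 0.54×284.5 = 153.6 N.
P = 185 N exceeds that limit, so A slips over B and the interface friction becomes kinetic: f₁ = μ_k N₁ = 0.43×284.5 = 122 N.
By Newton's third law B feels 122 N forward from A. With B stationary, the floor's static friction on B balances it: f₂ = 122 N (well within μ_s(m_A+m_B)g = 477.3 N).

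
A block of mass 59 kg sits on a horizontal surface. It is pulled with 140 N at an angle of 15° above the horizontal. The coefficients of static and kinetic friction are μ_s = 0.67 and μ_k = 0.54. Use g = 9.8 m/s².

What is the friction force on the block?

Vertical equilibrium gives N = m g − P sin α = 542 N.
For equilibrium, f = P cos α = 140×cos 15° = 135.2 N.
μ_s N = 0.67 × 542 = 363.1 N.
Since 135.2 N does not exceed the limit, the block stays at rest and f = 135 N.

f ≈ 135 N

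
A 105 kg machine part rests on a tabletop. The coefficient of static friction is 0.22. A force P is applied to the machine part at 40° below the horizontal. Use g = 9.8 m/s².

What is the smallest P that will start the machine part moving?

P ≈ 362 N

N = m g + P sin α (the push presses the machine part into the tabletop).
At impending slip, P cos α = μ_s N = μ_s (m g + P sin α).
Solving: P (cos α − μ_s sin α) = μ_s m g → P = 0.22×1030/(cos 40° − 0.22 sin 40°) = 226/0.6246 = 362 N.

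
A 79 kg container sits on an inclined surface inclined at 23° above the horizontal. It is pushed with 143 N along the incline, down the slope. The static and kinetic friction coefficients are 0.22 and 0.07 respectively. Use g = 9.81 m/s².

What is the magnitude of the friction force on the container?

f ≈ 49.9 N (up the incline)

Perpendicular to the surface, N = m g cos θ = 79·9.81·cos 23° = 713.4 N.
Parallel to the incline, ΣF = 0 gives f = m g sin θ + P = 302.8 + 143 = 445.8 N (up-slope positive).
The static-friction ceiling is μ_s N = 0.22 × 713.4 = 156.9 N.
|445.8| exceeds 156.9 N, so the container slips down-slope; friction is kinetic, f = μ_k N = 0.07×713.4 = 49.9 N.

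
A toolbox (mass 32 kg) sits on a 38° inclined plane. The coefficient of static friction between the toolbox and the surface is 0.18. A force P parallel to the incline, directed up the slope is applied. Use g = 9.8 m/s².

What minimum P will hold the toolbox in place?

P_min ≈ 149 N

The toolbox tends to slide down (tan θ > μ_s), so at the point of impending slip friction acts up-slope at its limit: f = μ_s N.
P is parallel to the surface, so N = m g cos θ = 247 N.
Along the incline: P + μ_s N = m g sin θ, so P = 193 − 0.18×247 = 149 N.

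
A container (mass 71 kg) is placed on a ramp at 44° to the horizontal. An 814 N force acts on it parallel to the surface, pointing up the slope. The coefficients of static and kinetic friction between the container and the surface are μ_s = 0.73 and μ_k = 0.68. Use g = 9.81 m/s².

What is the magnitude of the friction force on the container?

The normal reaction is N = m g cos θ = 501 N.
Parallel to the incline, ΣF = 0 gives f = m g sin θ − P = 483.8 − 814 = -330.2 N (up-slope positive).
Maximum static friction available: μ_s N = 0.73 × 501 = 365.7 N.
Since |-330.2| ≤ 365.7 N, the container remains in static equilibrium and friction takes exactly the required value.

f ≈ 330 N (down the incline)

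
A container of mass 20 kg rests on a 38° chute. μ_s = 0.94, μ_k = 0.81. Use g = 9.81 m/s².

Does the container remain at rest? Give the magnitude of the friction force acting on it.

f ≈ 121 N

N = m g cos θ = 155 N.
Down-slope weight component: m g sin θ = 121 N.
μ_s N = 145 N.
121 ≤ 145 N, so it stays put; friction = 121 N.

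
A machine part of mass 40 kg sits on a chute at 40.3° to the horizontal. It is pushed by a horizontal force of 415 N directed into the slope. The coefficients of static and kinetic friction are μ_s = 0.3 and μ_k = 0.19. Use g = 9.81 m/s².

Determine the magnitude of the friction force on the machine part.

The horizontal push has a component P sin θ into the surface, so N = m g cos θ + P sin θ = 299.3 + 268.4 = 567.7 N.
Along the incline, the net driving force (taking up-slope positive) is P cos θ − m g sin θ = 316.5 − 253.8 = 62.71 N, so equilibrium requires friction f = -62.71 N (down-slope).
The limit of static friction is μ_s N = 170.3 N.
Since 62.71 N is within the 170.3 N limit, the machine part stays put and friction is exactly 62.7 N.

f ≈ 62.7 N (down the incline)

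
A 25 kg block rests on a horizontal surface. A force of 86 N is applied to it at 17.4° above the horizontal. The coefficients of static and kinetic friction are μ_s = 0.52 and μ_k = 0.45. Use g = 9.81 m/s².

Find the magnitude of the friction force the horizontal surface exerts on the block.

f ≈ 82.1 N

N = m g − P sin α = 245.2 − 86×sin 17.4° = 219.5 N.
The horizontal driving force is P cos α = 82.06 N, so equilibrium needs friction f = 82.06 N.
The static-friction limit is μ_s N = 114.2 N.
Since 82.06 N does not exceed the limit, the block stays at rest and f = 82.1 N.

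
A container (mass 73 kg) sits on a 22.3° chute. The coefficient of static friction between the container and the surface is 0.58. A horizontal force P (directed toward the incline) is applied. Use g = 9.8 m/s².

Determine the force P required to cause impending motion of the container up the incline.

P ≈ 929 N

At impending motion up the slope, friction acts down-slope at its limit: f = μ_s N.
Perpendicular to the incline: N = m g cos θ + P sin θ.
Along the incline: P cos θ = m g sin θ + μ_s N = m g sin θ + μ_s (m g cos θ + P sin θ).
Solving, P (cos θ − μ_s sin θ) = m g (sin θ + μ_s cos θ), so P = 73×9.8×(sin 22.3° + 0.58 cos 22.3°)/(cos 22.3° − 0.58 sin 22.3°) = 715×0.9161/0.7051 = 929 N.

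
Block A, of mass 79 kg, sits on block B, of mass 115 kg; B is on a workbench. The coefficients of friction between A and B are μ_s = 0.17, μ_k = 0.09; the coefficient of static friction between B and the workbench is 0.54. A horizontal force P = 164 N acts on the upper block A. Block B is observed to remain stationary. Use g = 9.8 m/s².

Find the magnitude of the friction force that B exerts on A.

f ≈ 69.7 N

Normal force at the A–B interface: N₁ = m_A g = 774.2 N.
Maximum static friction on A from B: μ_s N₁ = 0.17×774.2 = 131.6 N.
P = 164 N exceeds that limit, so A slips over B and the interface friction becomes kinetic: f₁ = μ_k N₁ = 0.09×774.2 = 69.7 N.
By Newton's third law B feels 69.7 N forward from A. With B stationary, the floor's static friction on B balances it: f₂ = 69.7 N (well within μ_s(m_A+m_B)g = 1027 N).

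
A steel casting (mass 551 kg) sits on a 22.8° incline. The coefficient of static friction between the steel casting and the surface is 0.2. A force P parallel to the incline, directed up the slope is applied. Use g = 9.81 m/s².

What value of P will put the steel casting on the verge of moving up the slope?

P ≈ 3090 N

At impending motion up the slope, friction acts down-slope at its limit: f = μ_s N.
P is parallel to the surface, so N = m g cos θ = 4980 N.
Along the incline: P = m g sin θ + μ_s N = 2090 + 0.2×4980 = 3090 N.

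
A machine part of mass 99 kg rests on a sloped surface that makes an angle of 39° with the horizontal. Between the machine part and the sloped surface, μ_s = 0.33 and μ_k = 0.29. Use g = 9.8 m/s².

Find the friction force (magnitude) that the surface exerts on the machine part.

Normal force: N = m g cos θ = 99 × 9.8 × cos 39° = 754 N.
Along the slope the weight component is m g sin θ = 610.6 N; friction must supply exactly this, acting up-slope.
Maximum static friction available: μ_s N = 0.33 × 754 = 248.8 N.
Since |610.6| > 248.8 N, static friction cannot hold it; the machine part slides down the incline and kinetic friction applies: f = μ_k N = 0.29 × 754 = 219 N.

f ≈ 219 N (up the incline)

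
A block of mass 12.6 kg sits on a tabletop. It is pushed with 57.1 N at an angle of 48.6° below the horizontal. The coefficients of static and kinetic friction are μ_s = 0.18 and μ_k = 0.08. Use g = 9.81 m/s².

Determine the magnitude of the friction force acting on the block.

The vertical component of P adds to the normal force: N = m g + P sin α = 123.6 + 42.83 = 166.4 N.
The horizontal driving force is P cos α = 37.76 N, so equilibrium needs friction f = 37.76 N.
The static-friction limit is μ_s N = 29.96 N.
The required friction exceeds μ_s N, so the block moves and f = μ_k N = 13.3 N.

f ≈ 13.3 N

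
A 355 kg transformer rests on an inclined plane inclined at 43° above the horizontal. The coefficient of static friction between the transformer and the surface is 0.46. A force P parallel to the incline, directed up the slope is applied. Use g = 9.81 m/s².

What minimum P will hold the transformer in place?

P_min ≈ 1200 N

The transformer tends to slide down (tan θ > μ_s), so at the point of impending slip friction acts up-slope at its limit: f = μ_s N.
P is parallel to the surface, so N = m g cos θ = 2550 N.
Along the incline: P + μ_s N = m g sin θ, so P = 2380 − 0.46×2550 = 1200 N.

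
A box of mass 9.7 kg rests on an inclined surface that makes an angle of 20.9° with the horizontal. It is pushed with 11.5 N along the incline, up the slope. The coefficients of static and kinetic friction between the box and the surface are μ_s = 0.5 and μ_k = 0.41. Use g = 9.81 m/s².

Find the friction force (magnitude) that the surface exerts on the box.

The normal reaction is N = m g cos θ = 88.9 N.
Parallel to the incline, ΣF = 0 gives f = m g sin θ − P = 33.95 − 11.5 = 22.45 N (up-slope positive).
The static-friction ceiling is μ_s N = 0.5 × 88.9 = 44.45 N.
Since |22.45| ≤ 44.45 N, no slip — friction simply equals what equilibrium demands.

f ≈ 22.4 N (up the incline)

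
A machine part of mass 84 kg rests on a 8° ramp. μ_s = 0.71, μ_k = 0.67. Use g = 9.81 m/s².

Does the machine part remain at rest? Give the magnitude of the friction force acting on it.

N = m g cos θ = 816 N.
Down-slope weight component: m g sin θ = 115 N.
μ_s N = 579 N.
115 ≤ 579 N, so it stays put; friction = 115 N.

f ≈ 115 N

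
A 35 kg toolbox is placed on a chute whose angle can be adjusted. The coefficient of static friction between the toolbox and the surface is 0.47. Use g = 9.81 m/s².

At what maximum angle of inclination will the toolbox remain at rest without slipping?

At the slip threshold, m g sin θ = μ_s · m g cos θ, so tan θ = μ_s.
θ_max = arctan(0.47) = 25.2°.

θ_max ≈ 25.2°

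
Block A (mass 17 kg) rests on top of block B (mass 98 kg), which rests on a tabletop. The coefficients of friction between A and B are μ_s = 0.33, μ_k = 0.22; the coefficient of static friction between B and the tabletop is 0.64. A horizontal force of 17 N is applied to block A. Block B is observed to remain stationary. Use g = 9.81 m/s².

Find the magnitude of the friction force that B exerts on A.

f ≈ 17 N

The normal force B exerts on A is simply A's weight, N₁ = 166.8 N.
Maximum static friction on A from B: μ_s N₁ = 0.33×166.8 = 55.03 N.
P = 17 N is within that limit, so A and B move together (both at rest); the A–B friction is simply f₁ = P = 17 N.
By Newton's third law B feels 17 N forward from A. With B stationary, the floor's static friction on B balances it: f₂ = 17 N (well within μ_s(m_A+m_B)g = 722 N).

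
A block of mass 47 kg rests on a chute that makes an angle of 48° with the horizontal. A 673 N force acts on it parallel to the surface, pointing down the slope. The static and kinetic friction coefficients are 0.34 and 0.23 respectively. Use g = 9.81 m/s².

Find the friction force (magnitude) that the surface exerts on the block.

f ≈ 71 N (up the incline)

Normal force: N = m g cos θ = 47 × 9.81 × cos 48° = 308.5 N.
Parallel to the incline, ΣF = 0 gives f = m g sin θ + P = 342.6 + 673 = 1016 N (up-slope positive).
The static-friction ceiling is μ_s N = 0.34 × 308.5 = 104.9 N.
Since |1016| > 104.9 N, static friction cannot hold it; the block slides down the incline and kinetic friction applies: f = μ_k N = 0.23 × 308.5 = 71 N.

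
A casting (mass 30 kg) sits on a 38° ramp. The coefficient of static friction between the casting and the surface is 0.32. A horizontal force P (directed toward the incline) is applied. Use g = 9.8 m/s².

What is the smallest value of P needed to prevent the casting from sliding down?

The casting tends to slide down (tan θ > μ_s), so at the point of impending slip friction acts up-slope at its limit: f = μ_s N.
Perpendicular to the incline: N = m g cos θ + P sin θ.
Along the incline: P cos θ + μ_s N = m g sin θ, i.e. P cos θ + μ_s (m g cos θ + P sin θ) = m g sin θ.
Solving, P (cos θ + μ_s sin θ) = m g (sin θ − μ_s cos θ), so P = 294×0.3635/0.985 = 108 N.

P_min ≈ 108 N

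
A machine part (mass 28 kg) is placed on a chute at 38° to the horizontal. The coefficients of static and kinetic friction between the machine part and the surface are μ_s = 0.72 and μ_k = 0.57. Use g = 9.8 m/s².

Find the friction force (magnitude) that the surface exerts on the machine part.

Perpendicular to the surface, N = m g cos θ = 28·9.8·cos 38° = 216.2 N.
Along the slope the weight component is m g sin θ = 168.9 N; friction must supply exactly this, acting up-slope.
Static friction can supply at most μ_s N = 155.7 N.
Since |168.9| > 155.7 N, static friction cannot hold it; the machine part slides down the incline and kinetic friction applies: f = μ_k N = 0.57 × 216.2 = 123 N.

f ≈ 123 N (up the incline)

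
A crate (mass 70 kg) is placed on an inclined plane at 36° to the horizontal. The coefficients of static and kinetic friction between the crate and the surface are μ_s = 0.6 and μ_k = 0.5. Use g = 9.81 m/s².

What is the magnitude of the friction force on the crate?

Perpendicular to the surface, N = m g cos θ = 70·9.81·cos 36° = 555.6 N.
Along the slope the weight component is m g sin θ = 403.6 N; friction must supply exactly this, acting up-slope.
Static friction can supply at most μ_s N = 333.3 N.
|403.6| exceeds 333.3 N, so the crate slips down-slope; friction is kinetic, f = μ_k N = 0.5×555.6 = 278 N.

f ≈ 278 N (up the incline)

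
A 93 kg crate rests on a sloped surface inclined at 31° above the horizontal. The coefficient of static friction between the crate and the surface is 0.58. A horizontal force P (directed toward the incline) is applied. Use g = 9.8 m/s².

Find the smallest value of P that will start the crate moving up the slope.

At impending motion up the slope, friction acts down-slope at its limit: f = μ_s N.
Perpendicular to the incline: N = m g cos θ + P sin θ.
Along the incline: P cos θ = m g sin θ + μ_s N = m g sin θ + μ_s (m g cos θ + P sin θ).
Solving, P (cos θ − μ_s sin θ) = m g (sin θ + μ_s cos θ), so P = 93×9.8×(sin 31° + 0.58 cos 31°)/(cos 31° − 0.58 sin 31°) = 911×1.012/0.5584 = 1650 N.

P ≈ 1650 N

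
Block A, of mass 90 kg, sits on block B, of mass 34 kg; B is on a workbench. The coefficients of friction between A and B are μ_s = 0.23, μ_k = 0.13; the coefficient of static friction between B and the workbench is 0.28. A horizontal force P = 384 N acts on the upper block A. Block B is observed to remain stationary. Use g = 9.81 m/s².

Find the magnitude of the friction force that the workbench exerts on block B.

f ≈ 115 N

Between the blocks, N₁ = m_A g = 882.9 N.
So the A–B interface can sustain at most μ_s N₁ = 203.1 N of static friction.
Since P = 384 N > 203.1 N, A slides on B; the A–B friction is kinetic: f₁ = μ_k N₁ = 0.13×882.9 = 115 N.
B experiences an equal 115 N forward from A (third law). B is in equilibrium, so the floor supplies f₂ = 115 N of static friction (limit μ_s(m_A+m_B)g = 340.6 N, not exceeded).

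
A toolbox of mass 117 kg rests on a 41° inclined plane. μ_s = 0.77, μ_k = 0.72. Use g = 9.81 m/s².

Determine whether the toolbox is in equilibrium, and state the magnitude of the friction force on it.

N = m g cos θ = 866 N.
Down-slope weight component: m g sin θ = 753 N.
μ_s N = 667 N.
753 > 667 N, so it slides; kinetic friction f = μ_k N = 0.72×866 = 624 N.

f ≈ 624 N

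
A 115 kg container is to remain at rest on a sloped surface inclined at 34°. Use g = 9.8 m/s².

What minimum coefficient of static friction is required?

μ_s,min ≈ 0.675

At the slip threshold m g sin θ = μ_s m g cos θ, so μ_s,min = tan θ.
μ_s,min = tan 34° = 0.675.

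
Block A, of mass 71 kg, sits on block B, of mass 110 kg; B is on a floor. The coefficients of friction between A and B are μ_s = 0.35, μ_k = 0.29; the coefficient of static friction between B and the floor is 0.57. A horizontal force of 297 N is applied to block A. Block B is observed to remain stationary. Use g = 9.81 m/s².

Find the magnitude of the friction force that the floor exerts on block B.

Between the blocks, N₁ = m_A g = 696.5 N.
So the A–B interface can sustain at most μ_s N₁ = 243.8 N of static friction.
Since P = 297 N > 243.8 N, A slides on B; the A–B friction is kinetic: f₁ = μ_k N₁ = 0.29×696.5 = 202 N.
By Newton's third law B feels 202 N forward from A. With B stationary, the floor's static friction on B balances it: f₂ = 202 N (well within μ_s(m_A+m_B)g = 1012 N).

f ≈ 202 N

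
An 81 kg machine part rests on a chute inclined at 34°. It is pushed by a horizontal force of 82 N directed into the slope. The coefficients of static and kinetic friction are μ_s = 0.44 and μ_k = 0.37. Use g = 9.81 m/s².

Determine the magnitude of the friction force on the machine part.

Normal direction: N = m g cos θ + P sin θ = 704.6 N.
Along the incline, the net driving force (taking up-slope positive) is P cos θ − m g sin θ = 67.98 − 444.3 = -376.4 N, so equilibrium requires friction f = 376.4 N (up-slope).
Maximum static friction: μ_s N = 0.44 × 704.6 = 310 N.
|f_req| = 376.4 > 310 N → the machine part slides down the incline; f = μ_k N = 0.37 × 704.6 = 261 N.

f ≈ 261 N (up the incline)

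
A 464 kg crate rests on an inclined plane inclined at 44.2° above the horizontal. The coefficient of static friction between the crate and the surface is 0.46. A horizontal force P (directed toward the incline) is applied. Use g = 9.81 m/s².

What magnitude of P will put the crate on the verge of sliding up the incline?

P ≈ 11800 N

At impending motion up the slope, friction acts down-slope at its limit: f = μ_s N.
Perpendicular to the incline: N = m g cos θ + P sin θ.
Along the incline: P cos θ = m g sin θ + μ_s N = m g sin θ + μ_s (m g cos θ + P sin θ).
Solving, P (cos θ − μ_s sin θ) = m g (sin θ + μ_s cos θ), so P = 464×9.81×(sin 44.2° + 0.46 cos 44.2°)/(cos 44.2° − 0.46 sin 44.2°) = 4550×1.027/0.3962 = 11800 N.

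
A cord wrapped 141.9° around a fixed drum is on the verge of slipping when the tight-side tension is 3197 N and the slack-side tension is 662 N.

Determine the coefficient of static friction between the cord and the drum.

μ ≈ 0.636

T₂/T₁ = e^{μβ} → μ = ln(T₂/T₁)/β.
β = 141.9° = 2.477 rad.
μ = ln(3197/662)/2.477 = ln(4.829)/2.477 = 0.636.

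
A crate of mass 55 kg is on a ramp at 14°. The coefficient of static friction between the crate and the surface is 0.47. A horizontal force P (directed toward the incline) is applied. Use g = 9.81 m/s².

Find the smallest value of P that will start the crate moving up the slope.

At impending motion up the slope, friction acts down-slope at its limit: f = μ_s N.
Perpendicular to the incline: N = m g cos θ + P sin θ.
Along the incline: P cos θ = m g sin θ + μ_s N = m g sin θ + μ_s (m g cos θ + P sin θ).
Solving, P (cos θ − μ_s sin θ) = m g (sin θ + μ_s cos θ), so P = 55×9.81×(sin 14° + 0.47 cos 14°)/(cos 14° − 0.47 sin 14°) = 540×0.698/0.8566 = 440 N.

P ≈ 440 N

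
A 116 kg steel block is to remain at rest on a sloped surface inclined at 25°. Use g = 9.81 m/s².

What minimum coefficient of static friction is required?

At the slip threshold m g sin θ = μ_s m g cos θ, so μ_s,min = tan θ.
μ_s,min = tan 25° = 0.466.

μ_s,min ≈ 0.466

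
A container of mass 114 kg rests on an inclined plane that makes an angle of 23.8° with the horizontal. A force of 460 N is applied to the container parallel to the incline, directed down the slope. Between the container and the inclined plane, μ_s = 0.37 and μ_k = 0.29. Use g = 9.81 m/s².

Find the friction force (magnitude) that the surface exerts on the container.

Normal force: N = m g cos θ = 114 × 9.81 × cos 23.8° = 1023 N.
For equilibrium along the incline the friction force must supply f = m g sin θ + P = 451.3 + 460 = 911.3 N (positive meaning up-slope).
Maximum static friction available: μ_s N = 0.37 × 1023 = 378.6 N.
Since |911.3| > 378.6 N, static friction cannot hold it; the container slides down the incline and kinetic friction applies: f = μ_k N = 0.29 × 1023 = 297 N.

f ≈ 297 N (up the incline)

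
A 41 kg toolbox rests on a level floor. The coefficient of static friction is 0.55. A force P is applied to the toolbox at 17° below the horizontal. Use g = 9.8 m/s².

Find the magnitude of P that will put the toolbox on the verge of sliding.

P ≈ 278 N

N = m g + P sin α (the push presses the toolbox into the level floor).
At impending slip, P cos α = μ_s N = μ_s (m g + P sin α).
Solving: P (cos α − μ_s sin α) = μ_s m g → P = 0.55×402/(cos 17° − 0.55 sin 17°) = 221/0.7955 = 278 N.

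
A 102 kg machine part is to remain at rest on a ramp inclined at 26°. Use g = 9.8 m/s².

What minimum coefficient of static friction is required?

At the slip threshold m g sin θ = μ_s m g cos θ, so μ_s,min = tan θ.
μ_s,min = tan 26° = 0.488.

μ_s,min ≈ 0.488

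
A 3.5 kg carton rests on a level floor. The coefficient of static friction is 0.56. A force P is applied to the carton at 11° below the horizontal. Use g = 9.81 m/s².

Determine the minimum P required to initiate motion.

P ≈ 22 N

N = m g + P sin α (the push presses the carton into the level floor).
At impending slip, P cos α = μ_s N = μ_s (m g + P sin α).
Solving: P (cos α − μ_s sin α) = μ_s m g → P = 0.56×34.3/(cos 11° − 0.56 sin 11°) = 19.2/0.8748 = 22 N.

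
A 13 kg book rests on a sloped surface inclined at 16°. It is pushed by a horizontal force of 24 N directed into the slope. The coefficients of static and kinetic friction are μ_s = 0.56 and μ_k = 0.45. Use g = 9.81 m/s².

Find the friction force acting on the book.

f ≈ 12.1 N (up the incline)

Resolve perpendicular to the incline: N = m g cos θ + P sin θ = 13×9.81×cos 16° + 24×sin 16° = 129.2 N.
Parallel to the incline: P cos θ − m g sin θ = 23.07 − 35.15 = -12.08 N; the friction needed to balance this is 12.08 N acting up the slope.
The limit of static friction is μ_s N = 72.35 N.
Since 12.08 N is within the 72.35 N limit, the book stays put and friction is exactly 12.1 N.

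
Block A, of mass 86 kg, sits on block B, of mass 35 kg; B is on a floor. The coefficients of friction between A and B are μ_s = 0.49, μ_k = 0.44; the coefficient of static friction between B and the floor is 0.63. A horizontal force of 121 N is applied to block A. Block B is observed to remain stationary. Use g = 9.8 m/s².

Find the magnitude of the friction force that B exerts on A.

f ≈ 121 N

The normal force B exerts on A is simply A's weight, N₁ = 842.8 N.
So the A–B interface can sustain at most μ_s N₁ = 413 N of static friction.
Since P = 121 N ≤ 413 N, A does not slip on B; friction on A equals P = 121 N.
By Newton's third law B feels 121 N forward from A. With B stationary, the floor's static friction on B balances it: f₂ = 121 N (well within μ_s(m_A+m_B)g = 747.1 N).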